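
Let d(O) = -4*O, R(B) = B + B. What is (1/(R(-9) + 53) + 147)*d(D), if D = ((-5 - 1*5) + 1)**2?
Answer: -1667304/35 ≈ -47637.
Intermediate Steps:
R(B) = 2*B
D = 81 (D = ((-5 - 5) + 1)**2 = (-10 + 1)**2 = (-9)**2 = 81)
(1/(R(-9) + 53) + 147)*d(D) = (1/(2*(-9) + 53) + 147)*(-4*81) = (1/(-18 + 53) + 147)*(-324) = (1/35 + 147)*(-324) = (5146/35)*(-324) = -1667304/35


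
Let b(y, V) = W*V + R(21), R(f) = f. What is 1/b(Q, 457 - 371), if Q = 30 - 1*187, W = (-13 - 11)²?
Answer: 1/49557 ≈ 2.0179e-5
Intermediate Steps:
W = 576 (W = (-24)² = 576)
Q = -157 (Q = 30 - 187 = -157)
b(y, V) = 21 + 576*V (b(y, V) = 576*V + 21 = 21 + 576*V)
1/b(Q, 457 - 371) = 1/(21 + 576*(457 - 371)) = 1/(21 + 576*86) = 1/(21 + 49536) = 1/49557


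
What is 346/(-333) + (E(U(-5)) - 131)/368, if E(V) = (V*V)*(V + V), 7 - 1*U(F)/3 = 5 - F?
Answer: -656465/122544 ≈ -5.3570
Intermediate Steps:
U(F) = 6 + 3*F (U(F) = 21 - 3*(5 - F) = 21 + (-15 + 3*F) = 6 + 3*F)
E(V) = 2*V**3 (E(V) = V**2*(2*V) = 2*V**3)
346/(-333) + (E(U(-5)) - 131)/368 = 346/(-333) + (2*(6 + 3*(-5))**3 - 131)/368 = 346*(-1/333) + (2*(6 - 15)**3 - 131)*(1/368) = -346/333 + (2*(-9)**3 - 131)*(1/368) = -346/333 + (2*(-729) - 131)*(1/368) = -346/333 + (-1458 - 131)*(1/368) = -346/333 - 1589*1/368 = -346/333 - 1589/368 = -656465/122544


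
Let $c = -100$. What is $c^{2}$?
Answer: $10000$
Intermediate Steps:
$c^{2} = \left(-100\right)^{2} = 10000$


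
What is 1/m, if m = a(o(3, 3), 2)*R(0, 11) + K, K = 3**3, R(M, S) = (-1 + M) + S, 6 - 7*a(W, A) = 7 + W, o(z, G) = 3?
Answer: 7/149 ≈ 0.046980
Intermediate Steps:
a(W, A) = -1/7 - W/7 (a(W, A) = 6/7 - (7 + W)/7 = 6/7 + (-1 - W/7) = -1/7 - W/7)
R(M, S) = -1 + M + S
K = 27
m = 149/7 (m = (-1/7 - 1/7*3)*(-1 + 0 + 11) + 27 = (-1/7 - 3/7)*10 + 27 = -4/7*10 + 27 = -40/7 + 27 = 149/7 ≈ 21.286)
1/m = 1/(149/7) = 7/149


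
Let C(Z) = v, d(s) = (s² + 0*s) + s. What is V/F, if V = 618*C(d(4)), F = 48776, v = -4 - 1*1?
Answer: -1545/24388 ≈ -0.063351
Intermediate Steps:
d(s) = s + s² (d(s) = (s² + 0) + s = s² + s = s + s²)
v = -5 (v = -4 - 1 = -5)
C(Z) = -5
V = -3090 (V = 618*(-5) = -3090)
V/F = -3090/48776 = -3090*1/48776 = -1545/24388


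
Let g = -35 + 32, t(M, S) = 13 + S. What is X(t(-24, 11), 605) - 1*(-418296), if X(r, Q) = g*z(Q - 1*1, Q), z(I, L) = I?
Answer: 416484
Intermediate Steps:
g = -3
X(r, Q) = 3 - 3*Q (X(r, Q) = -3*(Q - 1*1) = -3*(Q - 1) = -3*(-1 + Q) = 3 - 3*Q)
X(t(-24, 11), 605) - 1*(-418296) = (3 - 3*605) - 1*(-418296) = (3 - 1815) + 418296 = -1812 + 418296 = 416484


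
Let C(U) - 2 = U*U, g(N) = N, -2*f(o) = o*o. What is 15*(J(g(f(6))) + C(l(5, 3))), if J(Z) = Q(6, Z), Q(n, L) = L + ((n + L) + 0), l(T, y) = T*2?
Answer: 1080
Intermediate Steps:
l(T, y) = 2*T
f(o) = -o²/2 (f(o) = -o*o/2 = -o²/2)
Q(n, L) = n + 2*L (Q(n, L) = L + ((L + n) + 0) = L + (L + n) = n + 2*L)
C(U) = 2 + U² (C(U) = 2 + U*U = 2 + U²)
J(Z) = 6 + 2*Z
15*(J(g(f(6))) + C(l(5, 3))) = 15*((6 + 2*(-½*6²)) + (2 + (2*5)²)) = 15*((6 + 2*(-½*36)) + (2 + 10²)) = 15*((6 + 2*(-18)) + (2 + 100)) = 15*((6 - 36) + 102) = 15*(-30 + 102) = 15*72 = 1080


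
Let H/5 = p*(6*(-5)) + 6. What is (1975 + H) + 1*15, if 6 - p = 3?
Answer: 1570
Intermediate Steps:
p = 3 (p = 6 - 1*3 = 6 - 3 = 3)
H = -420 (H = 5*(3*(6*(-5)) + 6) = 5*(3*(-30) + 6) = 5*(-90 + 6) = 5*(-84) = -420)
(1975 + H) + 1*15 = (1975 - 420) + 1*15 = 1555 + 15 = 1570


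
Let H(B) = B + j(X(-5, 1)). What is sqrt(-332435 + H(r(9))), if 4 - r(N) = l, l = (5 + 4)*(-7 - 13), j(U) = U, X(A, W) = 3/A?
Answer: I*sqrt(8306290)/5 ≈ 576.41*I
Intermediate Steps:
l = -180 (l = 9*(-20) = -180)
r(N) = 184 (r(N) = 4 - 1*(-180) = 4 + 180 = 184)
H(B) = -3/5 + B (H(B) = B + 3/(-5) = B + 3*(-1/5) = B - 3/5 = -3/5 + B)
sqrt(-332435 + H(r(9))) = sqrt(-332435 + (-3/5 + 184)) = sqrt(-332435 + 917/5) = sqrt(-1661258/5) = I*sqrt(8306290)/5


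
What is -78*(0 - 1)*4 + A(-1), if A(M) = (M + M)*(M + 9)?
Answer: 296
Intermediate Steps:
A(M) = 2*M*(9 + M) (A(M) = (2*M)*(9 + M) = 2*M*(9 + M))
-78*(0 - 1)*4 + A(-1) = -78*(0 - 1)*4 + 2*(-1)*(9 - 1) = -(-78)*4 + 2*(-1)*8 = -78*(-4) - 16 = 312 - 16 = 296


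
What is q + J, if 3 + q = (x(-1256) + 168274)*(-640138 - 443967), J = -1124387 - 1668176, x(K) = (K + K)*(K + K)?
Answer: -7023288138456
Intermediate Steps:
x(K) = 4*K² (x(K) = (2*K)*(2*K) = 4*K²)
J = -2792563
q = -7023285345893 (q = -3 + (4*(-1256)² + 168274)*(-640138 - 443967) = -3 + (4*1577536 + 168274)*(-1084105) = -3 + (6310144 + 168274)*(-1084105) = -3 + 6478418*(-1084105) = -3 - 7023285345890 = -7023285345893)
q + J = -7023285345893 - 2792563 = -7023288138456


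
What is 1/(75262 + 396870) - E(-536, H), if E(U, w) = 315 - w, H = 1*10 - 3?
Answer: -145416655/472132 ≈ -308.00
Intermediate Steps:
H = 7 (H = 10 - 3 = 7)
1/(75262 + 396870) - E(-536, H) = 1/(75262 + 396870) - (315 - 1*7) = 1/472132 - (315 - 7) = 1/472132 - 1*308 = 1/472132 - 308 = -145416655/472132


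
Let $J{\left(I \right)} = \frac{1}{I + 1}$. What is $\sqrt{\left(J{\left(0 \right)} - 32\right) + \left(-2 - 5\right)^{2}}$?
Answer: $3 \sqrt{2} \approx 4.2426$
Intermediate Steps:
$J{\left(I \right)} = \frac{1}{1 + I}$
$\sqrt{\left(J{\left(0 \right)} - 32\right) + \left(-2 - 5\right)^{2}} = \sqrt{\left(\frac{1}{1 + 0} - 32\right) + \left(-2 - 5\right)^{2}} = \sqrt{\left(1^{-1} - 32\right) + \left(-7\right)^{2}} = \sqrt{\left(1 - 32\right) + 49} = \sqrt{-31 + 49} = \sqrt{18} = 3 \sqrt{2}$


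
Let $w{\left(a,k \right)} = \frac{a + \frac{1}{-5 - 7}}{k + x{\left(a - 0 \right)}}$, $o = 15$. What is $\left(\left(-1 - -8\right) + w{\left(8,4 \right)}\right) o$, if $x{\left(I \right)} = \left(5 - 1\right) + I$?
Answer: $\frac{7195}{64} \approx 112.42$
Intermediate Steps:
$x{\left(I \right)} = 4 + I$
$w{\left(a,k \right)} = \frac{- \frac{1}{12} + a}{4 + a + k}$ ($w{\left(a,k \right)} = \frac{a + \frac{1}{-5 - 7}}{k + \left(4 + \left(a - 0\right)\right)} = \frac{a + \frac{1}{-12}}{k + \left(4 + \left(a + 0\right)\right)} = \frac{a - \frac{1}{12}}{k + \left(4 + a\right)} = \frac{- \frac{1}{12} + a}{4 + a + k}$)
$\left(\left(-1 - -8\right) + w{\left(8,4 \right)}\right) o = \left(\left(-1 - -8\right) + \frac{- \frac{1}{12} + 8}{4 + 8 + 4}\right) 15 = \left(\left(-1 + 8\right) + \frac{1}{16} \cdot \frac{95}{12}\right) 15 = \left(7 + \frac{1}{16} \cdot \frac{95}{12}\right) 15 = \left(7 + \frac{95}{192}\right) 15 = \frac{1439}{192} \cdot 15 = \frac{7195}{64}$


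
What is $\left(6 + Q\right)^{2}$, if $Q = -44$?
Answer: $1444$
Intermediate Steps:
$\left(6 + Q\right)^{2} = \left(6 - 44\right)^{2} = \left(-38\right)^{2} = 1444$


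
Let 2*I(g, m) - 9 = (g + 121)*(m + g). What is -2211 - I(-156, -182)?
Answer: -16261/2 ≈ -8130.5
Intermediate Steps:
I(g, m) = 9/2 + (121 + g)*(g + m)/2 (I(g, m) = 9/2 + ((g + 121)*(m + g))/2 = 9/2 + ((121 + g)*(g + m))/2 = 9/2 + (121 + g)*(g + m)/2)
-2211 - I(-156, -182) = -2211 - (9/2 + (1/2)*(-156)**2 + (121/2)*(-156) + (121/2)*(-182) + (1/2)*(-156)*(-182)) = -2211 - (9/2 + (1/2)*24336 - 9438 - 11011 + 14196) = -2211 - (9/2 + 12168 - 9438 - 11011 + 14196) = -2211 - 1*11839/2 = -2211 - 11839/2 = -16261/2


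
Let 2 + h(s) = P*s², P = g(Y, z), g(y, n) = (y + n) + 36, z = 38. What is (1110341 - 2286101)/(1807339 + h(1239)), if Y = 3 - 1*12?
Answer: -587880/50795101 ≈ -0.011574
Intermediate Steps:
Y = -9 (Y = 3 - 12 = -9)
g(y, n) = 36 + n + y (g(y, n) = (n + y) + 36 = 36 + n + y)
P = 65 (P = 36 + 38 - 9 = 65)
h(s) = -2 + 65*s²
(1110341 - 2286101)/(1807339 + h(1239)) = (1110341 - 2286101)/(1807339 + (-2 + 65*1239²)) = -1175760/(1807339 + (-2 + 65*1535121)) = -1175760/(1807339 + (-2 + 99782865)) = -1175760/(1807339 + 99782863) = -1175760/101590202 = -1175760*1/101590202 = -587880/50795101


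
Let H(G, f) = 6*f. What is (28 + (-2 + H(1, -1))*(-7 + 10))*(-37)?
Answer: -148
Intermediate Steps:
(28 + (-2 + H(1, -1))*(-7 + 10))*(-37) = (28 + (-2 + 6*(-1))*(-7 + 10))*(-37) = (28 + (-2 - 6)*3)*(-37) = (28 - 8*3)*(-37) = (28 - 24)*(-37) = 4*(-37) = -148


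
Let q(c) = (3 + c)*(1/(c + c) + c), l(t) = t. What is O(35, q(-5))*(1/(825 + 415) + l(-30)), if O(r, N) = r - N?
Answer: -37199/50 ≈ -743.98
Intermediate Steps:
q(c) = (3 + c)*(c + 1/(2*c)) (q(c) = (3 + c)*(1/(2*c) + c) = (3 + c)*(c + 1/(2*c)))
O(35, q(-5))*(1/(825 + 415) + l(-30)) = (35 - (½ + (-5)² + 3*(-5) + (3/2)/(-5)))*(1/(825 + 415) - 30) = (35 - (½ + 25 - 15 + (3/2)*(-⅕)))*(1/1240 - 30) = (35 - (½ + 25 - 15 - 3/10))*(1/1240 - 30) = (35 - 1*51/5)*(-37199/1240) = (35 - 51/5)*(-37199/1240) = (124/5)*(-37199/1240) = -37199/50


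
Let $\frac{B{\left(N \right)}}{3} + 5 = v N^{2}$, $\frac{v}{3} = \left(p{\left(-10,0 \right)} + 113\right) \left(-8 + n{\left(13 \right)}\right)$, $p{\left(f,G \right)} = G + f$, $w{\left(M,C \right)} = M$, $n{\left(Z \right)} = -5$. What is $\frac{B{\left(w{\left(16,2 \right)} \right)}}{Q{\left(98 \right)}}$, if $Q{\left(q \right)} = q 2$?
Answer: $- \frac{3085071}{196} \approx -15740.0$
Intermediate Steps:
$Q{\left(q \right)} = 2 q$
$v = -4017$ ($v = 3 \left(\left(0 - 10\right) + 113\right) \left(-8 - 5\right) = 3 \left(-10 + 113\right) \left(-13\right) = 3 \cdot 103 \left(-13\right) = 3 \left(-1339\right) = -4017$)
$B{\left(N \right)} = -15 - 12051 N^{2}$ ($B{\left(N \right)} = -15 + 3 \left(- 4017 N^{2}\right) = -15 - 12051 N^{2}$)
$\frac{B{\left(w{\left(16,2 \right)} \right)}}{Q{\left(98 \right)}} = \frac{-15 - 12051 \cdot 16^{2}}{2 \cdot 98} = \frac{-15 - 3085056}{196} = \left(-15 - 3085056\right) \frac{1}{196} = \left(-3085071\right) \frac{1}{196} = - \frac{3085071}{196}$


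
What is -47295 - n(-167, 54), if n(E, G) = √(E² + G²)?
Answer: -47295 - √30805 ≈ -47471.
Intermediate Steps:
-47295 - n(-167, 54) = -47295 - √((-167)² + 54²) = -47295 - √(27889 + 2916) = -47295 - √30805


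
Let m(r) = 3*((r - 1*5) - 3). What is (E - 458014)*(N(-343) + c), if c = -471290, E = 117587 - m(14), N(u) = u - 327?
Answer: 160676422200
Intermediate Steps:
N(u) = -327 + u
m(r) = -24 + 3*r (m(r) = 3*((r - 5) - 3) = 3*((-5 + r) - 3) = 3*(-8 + r) = -24 + 3*r)
E = 117569 (E = 117587 - (-24 + 3*14) = 117587 - (-24 + 42) = 117587 - 1*18 = 117587 - 18 = 117569)
(E - 458014)*(N(-343) + c) = (117569 - 458014)*((-327 - 343) - 471290) = -340445*(-670 - 471290) = -340445*(-471960) = 160676422200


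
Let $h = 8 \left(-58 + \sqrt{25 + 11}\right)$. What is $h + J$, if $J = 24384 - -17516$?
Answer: $41484$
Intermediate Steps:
$J = 41900$ ($J = 24384 + 17516 = 41900$)
$h = -416$ ($h = 8 \left(-58 + \sqrt{36}\right) = 8 \left(-58 + 6\right) = 8 \left(-52\right) = -416$)
$h + J = -416 + 41900 = 41484$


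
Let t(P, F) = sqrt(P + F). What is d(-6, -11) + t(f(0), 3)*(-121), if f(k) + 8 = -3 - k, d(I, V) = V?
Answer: -11 - 242*I*sqrt(2) ≈ -11.0 - 342.24*I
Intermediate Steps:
f(k) = -11 - k (f(k) = -8 + (-3 - k) = -11 - k)
t(P, F) = sqrt(F + P)
d(-6, -11) + t(f(0), 3)*(-121) = -11 + sqrt(3 + (-11 - 1*0))*(-121) = -11 + sqrt(3 + (-11 + 0))*(-121) = -11 + sqrt(3 - 11)*(-121) = -11 + sqrt(-8)*(-121) = -11 + (2*I*sqrt(2))*(-121) = -11 - 242*I*sqrt(2)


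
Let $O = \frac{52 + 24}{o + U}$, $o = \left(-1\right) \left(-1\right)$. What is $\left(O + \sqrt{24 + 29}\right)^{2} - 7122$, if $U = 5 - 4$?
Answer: $-5625 + 76 \sqrt{53} \approx -5071.7$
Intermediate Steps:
$U = 1$ ($U = 5 - 4 = 1$)
$o = 1$
$O = 38$ ($O = \frac{52 + 24}{1 + 1} = \frac{76}{2} = 76 \cdot \frac{1}{2} = 38$)
$\left(O + \sqrt{24 + 29}\right)^{2} - 7122 = \left(38 + \sqrt{24 + 29}\right)^{2} - 7122 = \left(38 + \sqrt{53}\right)^{2} - 7122 = -7122 + \left(38 + \sqrt{53}\right)^{2}$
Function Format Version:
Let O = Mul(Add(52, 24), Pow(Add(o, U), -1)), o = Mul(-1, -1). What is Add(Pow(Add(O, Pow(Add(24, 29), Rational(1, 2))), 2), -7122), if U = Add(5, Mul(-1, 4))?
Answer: Add(-5625, Mul(76, Pow(53, Rational(1, 2)))) ≈ -5071.7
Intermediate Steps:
U = 1 (U = Add(5, -4) = 1)
o = 1
O = 38 (O = Mul(Add(52, 24), Pow(Add(1, 1), -1)) = Mul(76, Pow(2, -1)) = Mul(76, Rational(1, 2)) = 38)
Add(Pow(Add(O, Pow(Add(24, 29), Rational(1, 2))), 2), -7122) = Add(Pow(Add(38, Pow(Add(24, 29), Rational(1, 2))), 2), -7122) = Add(Pow(Add(38, Pow(53, Rational(1, 2))), 2), -7122) = Add(-7122, Pow(Add(38, Pow(53, Rational(1, 2))), 2))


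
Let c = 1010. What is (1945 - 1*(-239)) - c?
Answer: 1174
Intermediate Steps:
(1945 - 1*(-239)) - c = (1945 - 1*(-239)) - 1*1010 = (1945 + 239) - 1010 = 2184 - 1010 = 1174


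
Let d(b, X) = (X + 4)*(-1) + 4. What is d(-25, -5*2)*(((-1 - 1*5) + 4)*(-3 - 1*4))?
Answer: 140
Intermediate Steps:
d(b, X) = -X (d(b, X) = (4 + X)*(-1) + 4 = (-4 - X) + 4 = -X)
d(-25, -5*2)*(((-1 - 1*5) + 4)*(-3 - 1*4)) = (-(-5)*2)*(((-1 - 1*5) + 4)*(-3 - 1*4)) = (-1*(-10))*(((-1 - 5) + 4)*(-3 - 4)) = 10*((-6 + 4)*(-7)) = 10*(-2*(-7)) = 10*14 = 140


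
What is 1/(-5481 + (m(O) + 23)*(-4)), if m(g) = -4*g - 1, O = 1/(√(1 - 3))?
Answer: I/(-5569*I + 8*√2) ≈ -0.00017956 + 3.6479e-7*I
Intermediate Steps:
O = -I*√2/2 (O = 1/(√(-2)) = 1/(I*√2) = -I*√2/2 ≈ -0.70711*I)
m(g) = -1 - 4*g
1/(-5481 + (m(O) + 23)*(-4)) = 1/(-5481 + ((-1 - (-2)*I*√2) + 23)*(-4)) = 1/(-5481 + ((-1 + 2*I*√2) + 23)*(-4)) = 1/(-5481 + (22 + 2*I*√2)*(-4)) = 1/(-5481 + (-88 - 8*I*√2)) = 1/(-5569 - 8*I*√2)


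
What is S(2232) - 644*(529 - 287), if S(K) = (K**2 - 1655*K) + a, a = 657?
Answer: 1132673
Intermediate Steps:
S(K) = 657 + K**2 - 1655*K (S(K) = (K**2 - 1655*K) + 657 = 657 + K**2 - 1655*K)
S(2232) - 644*(529 - 287) = (657 + 2232**2 - 1655*2232) - 644*(529 - 287) = (657 + 4981824 - 3693960) - 644*242 = 1288521 - 155848 = 1132673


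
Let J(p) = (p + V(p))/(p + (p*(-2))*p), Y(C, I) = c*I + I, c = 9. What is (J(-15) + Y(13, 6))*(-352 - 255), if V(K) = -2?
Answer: -16945619/465 ≈ -36442.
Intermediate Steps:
Y(C, I) = 10*I (Y(C, I) = 9*I + I = 10*I)
J(p) = (-2 + p)/(p - 2*p²) (J(p) = (p - 2)/(p + (p*(-2))*p) = (-2 + p)/(p + (-2*p)*p) = (-2 + p)/(p - 2*p²))
(J(-15) + Y(13, 6))*(-352 - 255) = ((2 - 1*(-15))/((-15)*(-1 + 2*(-15))) + 10*6)*(-352 - 255) = (-(2 + 15)/(15*(-1 - 30)) + 60)*(-607) = (-1/15*17/(-31) + 60)*(-607) = (-1/15*(-1/31)*17 + 60)*(-607) = (17/465 + 60)*(-607) = (27917/465)*(-607) = -16945619/465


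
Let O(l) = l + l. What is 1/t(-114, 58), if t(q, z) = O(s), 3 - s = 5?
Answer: -¼ ≈ -0.25000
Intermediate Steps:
s = -2 (s = 3 - 1*5 = 3 - 5 = -2)
O(l) = 2*l
t(q, z) = -4 (t(q, z) = 2*(-2) = -4)
1/t(-114, 58) = 1/(-4) = -¼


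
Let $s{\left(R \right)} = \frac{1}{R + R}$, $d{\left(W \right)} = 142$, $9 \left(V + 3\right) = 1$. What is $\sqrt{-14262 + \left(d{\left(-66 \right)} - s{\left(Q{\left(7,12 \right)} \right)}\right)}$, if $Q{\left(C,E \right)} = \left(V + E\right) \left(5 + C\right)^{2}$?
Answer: $\frac{i \sqrt{1519086121}}{328} \approx 118.83 i$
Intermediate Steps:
$V = - \frac{26}{9}$ ($V = -3 + \frac{1}{9} \cdot 1 = -3 + \frac{1}{9} = - \frac{26}{9} \approx -2.8889$)
$Q{\left(C,E \right)} = \left(5 + C\right)^{2} \left(- \frac{26}{9} + E\right)$ ($Q{\left(C,E \right)} = \left(- \frac{26}{9} + E\right) \left(5 + C\right)^{2} = \left(5 + C\right)^{2} \left(- \frac{26}{9} + E\right)$)
$s{\left(R \right)} = \frac{1}{2 R}$
$\sqrt{-14262 + \left(d{\left(-66 \right)} - s{\left(Q{\left(7,12 \right)} \right)}\right)} = \sqrt{-14262 + \left(142 - \frac{1}{2 \left(5 + 7\right)^{2} \left(- \frac{26}{9} + 12\right)}\right)} = \sqrt{-14262 + \left(142 - \frac{1}{2 \cdot 12^{2} \cdot \frac{82}{9}}\right)} = \sqrt{-14262 + \left(142 - \frac{1}{2 \cdot 144 \cdot \frac{82}{9}}\right)} = \sqrt{-14262 + \left(142 - \frac{1}{2 \cdot 1312}\right)} = \sqrt{-14262 + \left(142 - \frac{1}{2} \cdot \frac{1}{1312}\right)} = \sqrt{-14262 + \left(142 - \frac{1}{2624}\right)} = \sqrt{-14262 + \frac{372607}{2624}} = \sqrt{- \frac{37050881}{2624}} = \frac{i \sqrt{1519086121}}{328}$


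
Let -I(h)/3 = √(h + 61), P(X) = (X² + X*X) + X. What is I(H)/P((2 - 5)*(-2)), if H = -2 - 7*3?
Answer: -√38/26 ≈ -0.23709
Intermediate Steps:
P(X) = X + 2*X² (P(X) = (X² + X²) + X = 2*X² + X = X + 2*X²)
H = -23 (H = -2 - 21 = -23)
I(h) = -3*√(61 + h) (I(h) = -3*√(h + 61) = -3*√(61 + h))
I(H)/P((2 - 5)*(-2)) = (-3*√(61 - 23))/((((2 - 5)*(-2))*(1 + 2*((2 - 5)*(-2))))) = (-3*√38)/(((-3*(-2))*(1 + 2*(-3*(-2))))) = (-3*√38)/((6*(1 + 2*6))) = (-3*√38)/((6*(1 + 12))) = (-3*√38)/((6*13)) = -3*√38/78 = -3*√38*(1/78) = -√38/26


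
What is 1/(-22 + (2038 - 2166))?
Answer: -1/150 ≈ -0.0066667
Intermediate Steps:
1/(-22 + (2038 - 2166)) = 1/(-22 - 128) = 1/(-150) = -1/150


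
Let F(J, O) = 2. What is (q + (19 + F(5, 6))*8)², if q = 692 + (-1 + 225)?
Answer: 1175056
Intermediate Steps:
q = 916 (q = 692 + 224 = 916)
(q + (19 + F(5, 6))*8)² = (916 + (19 + 2)*8)² = (916 + 21*8)² = (916 + 168)² = 1084² = 1175056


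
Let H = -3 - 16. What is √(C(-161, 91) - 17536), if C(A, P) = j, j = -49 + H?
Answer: 6*I*√489 ≈ 132.68*I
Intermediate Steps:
H = -19
j = -68 (j = -49 - 19 = -68)
C(A, P) = -68
√(C(-161, 91) - 17536) = √(-68 - 17536) = √(-17604) = 6*I*√489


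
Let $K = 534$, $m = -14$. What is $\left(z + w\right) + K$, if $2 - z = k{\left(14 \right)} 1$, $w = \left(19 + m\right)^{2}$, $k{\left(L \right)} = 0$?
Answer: $561$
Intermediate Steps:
$w = 25$ ($w = \left(19 - 14\right)^{2} = 5^{2} = 25$)
$z = 2$ ($z = 2 - 0 \cdot 1 = 2 - 0 = 2 + 0 = 2$)
$\left(z + w\right) + K = \left(2 + 25\right) + 534 = 27 + 534 = 561$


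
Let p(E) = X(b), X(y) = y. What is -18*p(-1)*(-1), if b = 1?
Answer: 18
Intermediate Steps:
p(E) = 1
-18*p(-1)*(-1) = -18*1*(-1) = -18*(-1) = 18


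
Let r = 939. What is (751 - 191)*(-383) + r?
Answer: -213541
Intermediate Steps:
(751 - 191)*(-383) + r = (751 - 191)*(-383) + 939 = 560*(-383) + 939 = -214480 + 939 = -213541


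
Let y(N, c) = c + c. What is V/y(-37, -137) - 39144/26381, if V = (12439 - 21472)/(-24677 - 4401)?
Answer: -10068164811/6780233572 ≈ -1.4849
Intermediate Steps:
V = 9033/29078 (V = -9033/(-29078) = -9033*(-1/29078) = 9033/29078 ≈ 0.31065)
y(N, c) = 2*c
V/y(-37, -137) - 39144/26381 = 9033/(29078*((2*(-137)))) - 39144/26381 = (9033/29078)/(-274) - 39144*1/26381 = (9033/29078)*(-1/274) - 39144/26381 = -9033/7967372 - 39144/26381 = -10068164811/6780233572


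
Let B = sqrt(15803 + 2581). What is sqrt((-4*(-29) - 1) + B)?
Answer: sqrt(115 + 4*sqrt(1149)) ≈ 15.830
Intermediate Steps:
B = 4*sqrt(1149) (B = sqrt(18384) = 4*sqrt(1149) ≈ 135.59)
sqrt((-4*(-29) - 1) + B) = sqrt((-4*(-29) - 1) + 4*sqrt(1149)) = sqrt((116 - 1) + 4*sqrt(1149)) = sqrt(115 + 4*sqrt(1149))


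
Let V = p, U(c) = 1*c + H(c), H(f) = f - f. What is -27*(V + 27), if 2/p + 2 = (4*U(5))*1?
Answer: -732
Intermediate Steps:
H(f) = 0
U(c) = c (U(c) = 1*c + 0 = c + 0 = c)
p = 1/9 (p = 2/(-2 + (4*5)*1) = 2/(-2 + 20*1) = 2/(-2 + 20) = 2/18 = 2*(1/18) = 1/9 ≈ 0.11111)
V = 1/9 ≈ 0.11111
-27*(V + 27) = -27*(1/9 + 27) = -27*244/9 = -732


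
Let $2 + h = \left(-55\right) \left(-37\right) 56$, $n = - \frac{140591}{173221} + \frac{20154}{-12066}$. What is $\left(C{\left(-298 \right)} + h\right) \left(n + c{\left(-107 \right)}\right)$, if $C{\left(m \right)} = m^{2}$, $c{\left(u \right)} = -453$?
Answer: $- \frac{32171428209397246}{348347431} \approx -9.2354 \cdot 10^{7}$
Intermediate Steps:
$n = - \frac{864577840}{348347431}$ ($n = \left(-140591\right) \frac{1}{173221} + 20154 \left(- \frac{1}{12066}\right) = - \frac{140591}{173221} - \frac{3359}{2011} = - \frac{864577840}{348347431} \approx -2.4819$)
$h = 113958$ ($h = -2 + \left(-55\right) \left(-37\right) 56 = -2 + 2035 \cdot 56 = -2 + 113960 = 113958$)
$\left(C{\left(-298 \right)} + h\right) \left(n + c{\left(-107 \right)}\right) = \left(\left(-298\right)^{2} + 113958\right) \left(- \frac{864577840}{348347431} - 453\right) = \left(88804 + 113958\right) \left(- \frac{158665964083}{348347431}\right) = 202762 \left(- \frac{158665964083}{348347431}\right) = - \frac{32171428209397246}{348347431}$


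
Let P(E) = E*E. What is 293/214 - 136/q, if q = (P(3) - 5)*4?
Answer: -763/107 ≈ -7.1308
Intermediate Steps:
P(E) = E²
q = 16 (q = (3² - 5)*4 = (9 - 5)*4 = 4*4 = 16)
293/214 - 136/q = 293/214 - 136/16 = 293*(1/214) - 136*1/16 = 293/214 - 17/2 = -763/107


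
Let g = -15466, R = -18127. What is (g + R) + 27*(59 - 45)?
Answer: -33215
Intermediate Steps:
(g + R) + 27*(59 - 45) = (-15466 - 18127) + 27*(59 - 45) = -33593 + 27*14 = -33593 + 378 = -33215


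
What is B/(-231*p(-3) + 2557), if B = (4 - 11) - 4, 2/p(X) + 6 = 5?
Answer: -11/3019 ≈ -0.0036436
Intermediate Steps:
p(X) = -2 (p(X) = 2/(-6 + 5) = 2/(-1) = 2*(-1) = -2)
B = -11 (B = -7 - 4 = -11)
B/(-231*p(-3) + 2557) = -11/(-231*(-2) + 2557) = -11/(462 + 2557) = -11/3019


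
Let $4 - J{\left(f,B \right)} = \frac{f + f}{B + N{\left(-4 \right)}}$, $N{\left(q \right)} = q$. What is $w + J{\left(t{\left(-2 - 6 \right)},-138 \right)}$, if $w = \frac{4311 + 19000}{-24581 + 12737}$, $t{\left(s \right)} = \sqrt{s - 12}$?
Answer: $\frac{24065}{11844} + \frac{2 i \sqrt{5}}{71} \approx 2.0318 + 0.062988 i$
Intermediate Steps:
$t{\left(s \right)} = \sqrt{-12 + s}$
$J{\left(f,B \right)} = 4 - \frac{2 f}{-4 + B}$ ($J{\left(f,B \right)} = 4 - \frac{f + f}{B - 4} = 4 - \frac{2 f}{-4 + B}$)
$w = - \frac{23311}{11844}$ ($w = \frac{23311}{-11844} = 23311 \left(- \frac{1}{11844}\right) = - \frac{23311}{11844} \approx -1.9682$)
$w + J{\left(t{\left(-2 - 6 \right)},-138 \right)} = - \frac{23311}{11844} + \frac{2 \left(-8 - \sqrt{-12 - 8} + 2 \left(-138\right)\right)}{-4 - 138} = - \frac{23311}{11844} + \frac{2 \left(-8 - \sqrt{-12 - 8} - 276\right)}{-142} = - \frac{23311}{11844} + 2 \left(- \frac{1}{142}\right) \left(-8 - \sqrt{-20} - 276\right) = - \frac{23311}{11844} + 2 \left(- \frac{1}{142}\right) \left(-8 - 2 i \sqrt{5} - 276\right) = - \frac{23311}{11844} + 2 \left(- \frac{1}{142}\right) \left(-284 - 2 i \sqrt{5}\right) = - \frac{23311}{11844} + \left(4 + \frac{2 i \sqrt{5}}{71}\right) = \frac{24065}{11844} + \frac{2 i \sqrt{5}}{71}$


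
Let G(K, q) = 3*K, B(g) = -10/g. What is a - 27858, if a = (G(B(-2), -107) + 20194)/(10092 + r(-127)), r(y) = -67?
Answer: -279256241/10025 ≈ -27856.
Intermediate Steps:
a = 20209/10025 (a = (3*(-10/(-2)) + 20194)/(10092 - 67) = (3*(-10*(-1/2)) + 20194)/10025 = (3*5 + 20194)*(1/10025) = (15 + 20194)*(1/10025) = 20209*(1/10025) = 20209/10025 ≈ 2.0159)
a - 27858 = 20209/10025 - 27858 = -279256241/10025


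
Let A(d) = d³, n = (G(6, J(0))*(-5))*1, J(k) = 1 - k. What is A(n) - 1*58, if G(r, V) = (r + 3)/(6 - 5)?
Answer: -91183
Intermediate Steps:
G(r, V) = 3 + r (G(r, V) = (3 + r)/1 = (3 + r)*1 = 3 + r)
n = -45 (n = ((3 + 6)*(-5))*1 = (9*(-5))*1 = -45*1 = -45)
A(n) - 1*58 = (-45)³ - 1*58 = -91125 - 58 = -91183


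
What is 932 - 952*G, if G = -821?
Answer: 782524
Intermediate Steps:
932 - 952*G = 932 - 952*(-821) = 932 + 781592 = 782524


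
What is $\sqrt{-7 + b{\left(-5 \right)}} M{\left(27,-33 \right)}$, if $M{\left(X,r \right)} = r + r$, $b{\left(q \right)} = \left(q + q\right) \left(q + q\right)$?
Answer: $- 66 \sqrt{93} \approx -636.48$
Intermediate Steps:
$b{\left(q \right)} = 4 q^{2}$ ($b{\left(q \right)} = 2 q 2 q = 4 q^{2}$)
$M{\left(X,r \right)} = 2 r$
$\sqrt{-7 + b{\left(-5 \right)}} M{\left(27,-33 \right)} = \sqrt{-7 + 4 \left(-5\right)^{2}} \cdot 2 \left(-33\right) = \sqrt{-7 + 4 \cdot 25} \left(-66\right) = \sqrt{-7 + 100} \left(-66\right) = \sqrt{93} \left(-66\right) = - 66 \sqrt{93}$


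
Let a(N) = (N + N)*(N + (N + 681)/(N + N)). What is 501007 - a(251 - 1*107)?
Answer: 458710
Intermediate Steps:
a(N) = 2*N*(N + (681 + N)/(2*N)) (a(N) = (2*N)*(N + (681 + N)/((2*N))) = (2*N)*(N + (681 + N)*(1/(2*N))) = (2*N)*(N + (681 + N)/(2*N)) = 2*N*(N + (681 + N)/(2*N)))
501007 - a(251 - 1*107) = 501007 - (681 + (251 - 1*107) + 2*(251 - 1*107)²) = 501007 - (681 + (251 - 107) + 2*(251 - 107)²) = 501007 - (681 + 144 + 2*144²) = 501007 - (681 + 144 + 2*20736) = 501007 - (681 + 144 + 41472) = 501007 - 1*42297 = 501007 - 42297 = 458710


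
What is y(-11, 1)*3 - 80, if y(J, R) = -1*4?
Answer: -92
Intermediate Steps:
y(J, R) = -4
y(-11, 1)*3 - 80 = -4*3 - 80 = -12 - 80 = -92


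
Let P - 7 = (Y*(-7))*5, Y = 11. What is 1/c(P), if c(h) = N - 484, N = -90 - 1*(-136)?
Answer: -1/438 ≈ -0.0022831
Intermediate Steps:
N = 46 (N = -90 + 136 = 46)
P = -378 (P = 7 + (11*(-7))*5 = 7 - 77*5 = 7 - 385 = -378)
c(h) = -438 (c(h) = 46 - 484 = -438)
1/c(P) = 1/(-438) = -1/438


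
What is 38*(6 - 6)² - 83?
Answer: -83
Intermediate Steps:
38*(6 - 6)² - 83 = 38*0² - 83 = 38*0 - 83 = 0 - 83 = -83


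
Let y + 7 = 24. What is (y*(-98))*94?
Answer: -156604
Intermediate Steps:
y = 17 (y = -7 + 24 = 17)
(y*(-98))*94 = (17*(-98))*94 = -1666*94 = -156604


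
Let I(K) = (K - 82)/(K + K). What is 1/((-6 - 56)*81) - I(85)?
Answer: -3809/213435 ≈ -0.017846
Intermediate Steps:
I(K) = (-82 + K)/(2*K) (I(K) = (-82 + K)/((2*K)) = (-82 + K)*(1/(2*K)) = (-82 + K)/(2*K))
1/((-6 - 56)*81) - I(85) = 1/((-6 - 56)*81) - (-82 + 85)/(2*85) = 1/(-62*81) - 3/(2*85) = 1/(-5022) - 1*3/170 = -1/5022 - 3/170 = -3809/213435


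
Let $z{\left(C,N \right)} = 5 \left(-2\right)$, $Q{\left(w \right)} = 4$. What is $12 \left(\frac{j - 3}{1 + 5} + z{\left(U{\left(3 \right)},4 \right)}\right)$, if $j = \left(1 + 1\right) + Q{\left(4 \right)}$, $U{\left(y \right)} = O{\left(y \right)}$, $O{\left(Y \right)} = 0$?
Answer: $-114$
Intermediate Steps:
$U{\left(y \right)} = 0$
$j = 6$ ($j = \left(1 + 1\right) + 4 = 2 + 4 = 6$)
$z{\left(C,N \right)} = -10$
$12 \left(\frac{j - 3}{1 + 5} + z{\left(U{\left(3 \right)},4 \right)}\right) = 12 \left(\frac{6 - 3}{1 + 5} - 10\right) = 12 \left(\frac{3}{6} - 10\right) = 12 \left(3 \cdot \frac{1}{6} - 10\right) = 12 \left(\frac{1}{2} - 10\right) = 12 \left(- \frac{19}{2}\right) = -114$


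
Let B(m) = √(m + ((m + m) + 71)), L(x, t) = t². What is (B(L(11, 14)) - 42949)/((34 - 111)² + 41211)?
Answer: -42949/47140 + √659/47140 ≈ -0.91055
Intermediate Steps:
B(m) = √(71 + 3*m) (B(m) = √(m + (2*m + 71)) = √(m + (71 + 2*m)) = √(71 + 3*m))
(B(L(11, 14)) - 42949)/((34 - 111)² + 41211) = (√(71 + 3*14²) - 42949)/((34 - 111)² + 41211) = (√(71 + 3*196) - 42949)/((-77)² + 41211) = (√(71 + 588) - 42949)/(5929 + 41211) = (√659 - 42949)/47140 = (-42949 + √659)*(1/47140) = -42949/47140 + √659/47140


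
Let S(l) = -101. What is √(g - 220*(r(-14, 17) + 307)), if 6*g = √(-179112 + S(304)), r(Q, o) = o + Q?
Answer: √(-2455200 + 6*I*√179213)/6 ≈ 0.13509 + 261.15*I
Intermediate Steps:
r(Q, o) = Q + o
g = I*√179213/6 (g = √(-179112 - 101)/6 = √(-179213)/6 = (I*√179213)/6 = I*√179213/6 ≈ 70.556*I)
√(g - 220*(r(-14, 17) + 307)) = √(I*√179213/6 - 220*((-14 + 17) + 307)) = √(I*√179213/6 - 220*(3 + 307)) = √(I*√179213/6 - 220*310) = √(I*√179213/6 - 68200) = √(-68200 + I*√179213/6)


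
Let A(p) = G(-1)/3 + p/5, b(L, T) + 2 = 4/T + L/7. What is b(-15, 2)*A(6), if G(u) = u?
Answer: -13/7 ≈ -1.8571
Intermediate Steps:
b(L, T) = -2 + 4/T + L/7 (b(L, T) = -2 + (4/T + L/7) = -2 + 4/T + L/7)
A(p) = -⅓ + p/5 (A(p) = -1/3 + p/5 = -1*⅓ + p*(⅕) = -⅓ + p/5)
b(-15, 2)*A(6) = (-2 + 4/2 + (⅐)*(-15))*(-⅓ + (⅕)*6) = (-2 + 4*(½) - 15/7)*(-⅓ + 6/5) = (-2 + 2 - 15/7)*(13/15) = -15/7*13/15 = -13/7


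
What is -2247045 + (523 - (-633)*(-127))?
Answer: -2326913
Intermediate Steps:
-2247045 + (523 - (-633)*(-127)) = -2247045 + (523 - 633*127) = -2247045 + (523 - 80391) = -2247045 - 79868 = -2326913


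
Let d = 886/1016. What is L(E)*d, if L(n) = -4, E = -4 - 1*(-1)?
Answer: -443/127 ≈ -3.4882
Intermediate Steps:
E = -3 (E = -4 + 1 = -3)
d = 443/508 (d = 886*(1/1016) = 443/508 ≈ 0.87205)
L(E)*d = -4*443/508 = -443/127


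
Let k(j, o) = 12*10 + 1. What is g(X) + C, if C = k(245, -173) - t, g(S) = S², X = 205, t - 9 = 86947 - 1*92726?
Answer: 47916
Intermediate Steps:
t = -5770 (t = 9 + (86947 - 1*92726) = 9 + (86947 - 92726) = 9 - 5779 = -5770)
k(j, o) = 121 (k(j, o) = 120 + 1 = 121)
C = 5891 (C = 121 - 1*(-5770) = 121 + 5770 = 5891)
g(X) + C = 205² + 5891 = 42025 + 5891 = 47916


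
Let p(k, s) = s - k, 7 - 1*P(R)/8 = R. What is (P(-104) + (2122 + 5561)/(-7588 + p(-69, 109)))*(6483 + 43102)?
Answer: 1671242591/38 ≈ 4.3980e+7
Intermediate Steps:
P(R) = 56 - 8*R
(P(-104) + (2122 + 5561)/(-7588 + p(-69, 109)))*(6483 + 43102) = ((56 - 8*(-104)) + (2122 + 5561)/(-7588 + (109 - 1*(-69))))*(6483 + 43102) = ((56 + 832) + 7683/(-7588 + (109 + 69)))*49585 = (888 + 7683/(-7588 + 178))*49585 = (888 + 7683/(-7410))*49585 = (888 + 7683*(-1/7410))*49585 = (888 - 197/190)*49585 = (168523/190)*49585 = 1671242591/38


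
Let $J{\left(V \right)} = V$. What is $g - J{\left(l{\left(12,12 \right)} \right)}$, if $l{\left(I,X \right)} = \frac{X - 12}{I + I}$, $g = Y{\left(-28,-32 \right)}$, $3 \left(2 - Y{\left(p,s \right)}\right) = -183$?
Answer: $63$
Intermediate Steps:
$Y{\left(p,s \right)} = 63$ ($Y{\left(p,s \right)} = 2 - -61 = 2 + 61 = 63$)
$g = 63$
$l{\left(I,X \right)} = \frac{-12 + X}{2 I}$
$g - J{\left(l{\left(12,12 \right)} \right)} = 63 - \frac{-12 + 12}{2 \cdot 12} = 63 - \frac{1}{2} \cdot \frac{1}{12} \cdot 0 = 63 - 0 = 63 + 0 = 63$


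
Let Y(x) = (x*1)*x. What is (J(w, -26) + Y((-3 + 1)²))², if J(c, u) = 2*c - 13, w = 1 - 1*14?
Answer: 529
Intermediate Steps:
w = -13 (w = 1 - 14 = -13)
J(c, u) = -13 + 2*c
Y(x) = x² (Y(x) = x*x = x²)
(J(w, -26) + Y((-3 + 1)²))² = ((-13 + 2*(-13)) + ((-3 + 1)²)²)² = ((-13 - 26) + ((-2)²)²)² = (-39 + 4²)² = (-39 + 16)² = (-23)² = 529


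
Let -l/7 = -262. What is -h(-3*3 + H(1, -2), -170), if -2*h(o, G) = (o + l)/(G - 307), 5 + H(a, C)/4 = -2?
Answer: -599/318 ≈ -1.8836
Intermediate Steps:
l = 1834 (l = -7*(-262) = 1834)
H(a, C) = -28 (H(a, C) = -20 + 4*(-2) = -20 - 8 = -28)
h(o, G) = -(1834 + o)/(2*(-307 + G)) (h(o, G) = -(o + 1834)/(2*(G - 307)) = -(1834 + o)/(2*(-307 + G)))
-h(-3*3 + H(1, -2), -170) = -(-1834 - (-3*3 - 28))/(2*(-307 - 170)) = -(-1834 - (-9 - 28))/(2*(-477)) = -(-1)*(-1834 - 1*(-37))/(2*477) = -(-1)*(-1834 + 37)/(2*477) = -(-1)*(-1797)/(2*477) = -1*599/318 = -599/318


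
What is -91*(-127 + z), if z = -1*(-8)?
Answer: 10829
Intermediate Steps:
z = 8
-91*(-127 + z) = -91*(-127 + 8) = -91*(-119) = 10829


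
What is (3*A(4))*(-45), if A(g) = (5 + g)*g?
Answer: -4860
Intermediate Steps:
A(g) = g*(5 + g)
(3*A(4))*(-45) = (3*(4*(5 + 4)))*(-45) = (3*(4*9))*(-45) = (3*36)*(-45) = 108*(-45) = -4860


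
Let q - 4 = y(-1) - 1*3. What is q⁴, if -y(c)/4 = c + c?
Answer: 6561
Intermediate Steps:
y(c) = -8*c (y(c) = -4*(c + c) = -8*c)
q = 9 (q = 4 + (-8*(-1) - 1*3) = 4 + (8 - 3) = 4 + 5 = 9)
q⁴ = 9⁴ = 6561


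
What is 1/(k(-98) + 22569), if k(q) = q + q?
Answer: 1/22373 ≈ 4.4697e-5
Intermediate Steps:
k(q) = 2*q
1/(k(-98) + 22569) = 1/(2*(-98) + 22569) = 1/(-196 + 22569) = 1/22373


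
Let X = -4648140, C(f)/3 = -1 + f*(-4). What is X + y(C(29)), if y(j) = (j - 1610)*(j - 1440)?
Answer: -1135989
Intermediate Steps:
C(f) = -3 - 12*f (C(f) = 3*(-1 + f*(-4)) = 3*(-1 - 4*f) = -3 - 12*f)
y(j) = (-1610 + j)*(-1440 + j)
X + y(C(29)) = -4648140 + (2318400 + (-3 - 12*29)**2 - 3050*(-3 - 12*29)) = -4648140 + (2318400 + (-3 - 348)**2 - 3050*(-3 - 348)) = -4648140 + (2318400 + (-351)**2 - 3050*(-351)) = -4648140 + (2318400 + 123201 + 1070550) = -4648140 + 3512151 = -1135989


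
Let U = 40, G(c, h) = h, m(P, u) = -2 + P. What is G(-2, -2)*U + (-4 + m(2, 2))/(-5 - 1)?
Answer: -238/3 ≈ -79.333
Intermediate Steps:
G(-2, -2)*U + (-4 + m(2, 2))/(-5 - 1) = -2*40 + (-4 + (-2 + 2))/(-5 - 1) = -80 + (-4 + 0)/(-6) = -80 - 4*(-⅙) = -80 + ⅔ = -238/3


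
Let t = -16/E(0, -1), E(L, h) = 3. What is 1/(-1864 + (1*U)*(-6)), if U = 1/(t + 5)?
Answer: -1/1846 ≈ -0.00054171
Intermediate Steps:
t = -16/3 ≈ -5.3333
U = -3 (U = 1/(-16/3 + 5) = 1/(-⅓) = -3)
1/(-1864 + (1*U)*(-6)) = 1/(-1864 + (1*(-3))*(-6)) = 1/(-1864 - 3*(-6)) = 1/(-1864 + 18) = 1/(-1846) = -1/1846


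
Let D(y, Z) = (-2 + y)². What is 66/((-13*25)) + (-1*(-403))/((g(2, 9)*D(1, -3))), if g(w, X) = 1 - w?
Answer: -131041/325 ≈ -403.20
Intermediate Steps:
66/((-13*25)) + (-1*(-403))/((g(2, 9)*D(1, -3))) = 66/((-13*25)) + (-1*(-403))/(((1 - 1*2)*(-2 + 1)²)) = 66/(-325) + 403/(((1 - 2)*(-1)²)) = 66*(-1/325) + 403/((-1*1)) = -66/325 + 403/(-1) = -66/325 + 403*(-1) = -66/325 - 403 = -131041/325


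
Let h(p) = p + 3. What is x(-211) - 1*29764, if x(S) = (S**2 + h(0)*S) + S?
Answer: 13913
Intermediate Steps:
h(p) = 3 + p
x(S) = S**2 + 4*S (x(S) = (S**2 + (3 + 0)*S) + S = (S**2 + 3*S) + S = S**2 + 4*S)
x(-211) - 1*29764 = -211*(4 - 211) - 1*29764 = -211*(-207) - 29764 = 43677 - 29764 = 13913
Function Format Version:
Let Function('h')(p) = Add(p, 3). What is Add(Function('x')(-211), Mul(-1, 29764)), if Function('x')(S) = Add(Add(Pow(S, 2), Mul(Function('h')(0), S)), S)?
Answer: 13913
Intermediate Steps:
Function('h')(p) = Add(3, p)
Function('x')(S) = Add(Pow(S, 2), Mul(4, S)) (Function('x')(S) = Add(Add(Pow(S, 2), Mul(Add(3, 0), S)), S) = Add(Add(Pow(S, 2), Mul(3, S)), S) = Add(Pow(S, 2), Mul(4, S)))
Add(Function('x')(-211), Mul(-1, 29764)) = Add(Mul(-211, Add(4, -211)), Mul(-1, 29764)) = Add(Mul(-211, -207), -29764) = Add(43677, -29764) = 13913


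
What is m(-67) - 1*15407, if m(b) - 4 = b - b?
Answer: -15403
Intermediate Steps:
m(b) = 4 (m(b) = 4 + (b - b) = 4 + 0 = 4)
m(-67) - 1*15407 = 4 - 1*15407 = 4 - 15407 = -15403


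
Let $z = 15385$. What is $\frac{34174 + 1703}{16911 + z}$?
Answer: $\frac{35877}{32296} \approx 1.1109$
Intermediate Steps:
$\frac{34174 + 1703}{16911 + z} = \frac{34174 + 1703}{16911 + 15385} = \frac{35877}{32296}$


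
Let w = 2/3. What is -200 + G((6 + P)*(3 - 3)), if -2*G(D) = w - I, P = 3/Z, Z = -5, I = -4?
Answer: -607/3 ≈ -202.33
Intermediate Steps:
P = -3/5 (P = 3/(-5) = 3*(-1/5) = -3/5 ≈ -0.60000)
w = 2/3 (w = 2*(1/3) = 2/3 ≈ 0.66667)
G(D) = -7/3 (G(D) = -(2/3 - 1*(-4))/2 = -(2/3 + 4)/2 = -1/2*14/3 = -7/3)
-200 + G((6 + P)*(3 - 3)) = -200 - 7/3 = -607/3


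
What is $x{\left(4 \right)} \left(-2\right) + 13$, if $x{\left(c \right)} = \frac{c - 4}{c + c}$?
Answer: $13$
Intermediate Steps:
$x{\left(c \right)} = \frac{-4 + c}{2 c}$
$x{\left(4 \right)} \left(-2\right) + 13 = \frac{-4 + 4}{2 \cdot 4} \left(-2\right) + 13 = \frac{1}{2} \cdot \frac{1}{4} \cdot 0 \left(-2\right) + 13 = 0 \left(-2\right) + 13 = 0 + 13 = 13$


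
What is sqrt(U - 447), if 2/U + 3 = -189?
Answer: I*sqrt(257478)/24 ≈ 21.143*I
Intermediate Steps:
U = -1/96 (U = 2/(-3 - 189) = 2/(-192) = 2*(-1/192) = -1/96 ≈ -0.010417)
sqrt(U - 447) = sqrt(-1/96 - 447) = sqrt(-42913/96) = I*sqrt(257478)/24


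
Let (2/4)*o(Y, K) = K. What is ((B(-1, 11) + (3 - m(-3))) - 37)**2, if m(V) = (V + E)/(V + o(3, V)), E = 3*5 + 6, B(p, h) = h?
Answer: 441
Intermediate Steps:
o(Y, K) = 2*K
E = 21 (E = 15 + 6 = 21)
m(V) = (21 + V)/(3*V) (m(V) = (V + 21)/(V + 2*V) = (21 + V)/((3*V)) = (21 + V)*(1/(3*V)) = (21 + V)/(3*V))
((B(-1, 11) + (3 - m(-3))) - 37)**2 = ((11 + (3 - (21 - 3)/(3*(-3)))) - 37)**2 = ((11 + (3 - (-1)*18/(3*3))) - 37)**2 = ((11 + (3 - 1*(-2))) - 37)**2 = ((11 + (3 + 2)) - 37)**2 = ((11 + 5) - 37)**2 = (16 - 37)**2 = (-21)**2 = 441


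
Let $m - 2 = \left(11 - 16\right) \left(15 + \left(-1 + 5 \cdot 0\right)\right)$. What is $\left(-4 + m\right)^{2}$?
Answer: $5184$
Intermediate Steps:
$m = -68$ ($m = 2 + \left(11 - 16\right) \left(15 + \left(-1 + 5 \cdot 0\right)\right) = 2 - 5 \left(15 + \left(-1 + 0\right)\right) = 2 - 5 \left(15 - 1\right) = 2 - 70 = -68$)
$\left(-4 + m\right)^{2} = \left(-4 - 68\right)^{2} = \left(-72\right)^{2} = 5184$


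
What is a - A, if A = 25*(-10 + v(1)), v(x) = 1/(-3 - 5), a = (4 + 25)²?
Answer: 8753/8 ≈ 1094.1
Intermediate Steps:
a = 841 (a = 29² = 841)
v(x) = -⅛ (v(x) = 1/(-8) = -⅛)
A = -2025/8 (A = 25*(-10 - ⅛) = 25*(-81/8) = -2025/8 ≈ -253.13)
a - A = 841 - 1*(-2025/8) = 841 + 2025/8 = 8753/8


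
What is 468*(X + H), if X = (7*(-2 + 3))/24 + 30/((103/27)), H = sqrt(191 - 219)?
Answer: 786279/206 + 936*I*sqrt(7) ≈ 3816.9 + 2476.4*I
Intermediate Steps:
H = 2*I*sqrt(7) (H = sqrt(-28) = 2*I*sqrt(7) ≈ 5.2915*I)
X = 20161/2472 (X = (7*1)*(1/24) + 30/((103*(1/27))) = 7*(1/24) + 30/(103/27) = 7/24 + 30*(27/103) = 7/24 + 810/103 = 20161/2472 ≈ 8.1557)
468*(X + H) = 468*(20161/2472 + 2*I*sqrt(7)) = 786279/206 + 936*I*sqrt(7)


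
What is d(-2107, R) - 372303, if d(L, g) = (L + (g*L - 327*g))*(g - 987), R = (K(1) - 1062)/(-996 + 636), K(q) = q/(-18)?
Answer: 184069805198767/20995200 ≈ 8.7672e+6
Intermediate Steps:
K(q) = -q/18 (K(q) = q*(-1/18) = -q/18)
R = 19117/6480 (R = (-1/18*1 - 1062)/(-996 + 636) = (-1/18 - 1062)/(-360) = -19117/18*(-1/360) = 19117/6480 ≈ 2.9502)
d(L, g) = (-987 + g)*(L - 327*g + L*g) (d(L, g) = (L + (L*g - 327*g))*(-987 + g) = (L + (-327*g + L*g))*(-987 + g) = (L - 327*g + L*g)*(-987 + g) = (-987 + g)*(L - 327*g + L*g))
d(-2107, R) - 372303 = (-987*(-2107) - 327*(19117/6480)² + 322749*(19117/6480) - 2107*(19117/6480)² - 986*(-2107)*19117/6480) - 372303 = (2079609 - 327*365459689/41990400 + 685554737/720 - 2107*365459689/41990400 + 19857802867/3240) - 372303 = (2079609 - 39835106101/13996800 + 685554737/720 - 770023564723/41990400 + 19857802867/3240) - 372303 = 191886381144367/20995200 - 372303 = 184069805198767/20995200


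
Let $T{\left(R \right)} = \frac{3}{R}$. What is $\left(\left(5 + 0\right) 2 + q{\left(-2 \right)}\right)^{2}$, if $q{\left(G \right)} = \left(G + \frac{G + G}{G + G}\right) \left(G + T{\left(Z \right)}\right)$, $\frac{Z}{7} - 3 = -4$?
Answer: $\frac{7569}{49} \approx 154.47$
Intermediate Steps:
$Z = -7$ ($Z = 21 + 7 \left(-4\right) = 21 - 28 = -7$)
$q{\left(G \right)} = \left(1 + G\right) \left(- \frac{3}{7} + G\right)$ ($q{\left(G \right)} = \left(G + \frac{G + G}{G + G}\right) \left(G + \frac{3}{-7}\right) = \left(G + \frac{2 G}{2 G}\right) \left(G + 3 \left(- \frac{1}{7}\right)\right) = \left(G + 2 G \frac{1}{2 G}\right) \left(G - \frac{3}{7}\right) = \left(G + 1\right) \left(- \frac{3}{7} + G\right) = \left(1 + G\right) \left(- \frac{3}{7} + G\right)$)
$\left(\left(5 + 0\right) 2 + q{\left(-2 \right)}\right)^{2} = \left(\left(5 + 0\right) 2 + \left(- \frac{3}{7} + \left(-2\right)^{2} + \frac{4}{7} \left(-2\right)\right)\right)^{2} = \left(5 \cdot 2 - - \frac{17}{7}\right)^{2} = \left(10 + \frac{17}{7}\right)^{2} = \left(\frac{87}{7}\right)^{2} = \frac{7569}{49}$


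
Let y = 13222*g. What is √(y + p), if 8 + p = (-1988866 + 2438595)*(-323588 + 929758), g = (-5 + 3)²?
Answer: √272612280810 ≈ 5.2212e+5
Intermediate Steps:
g = 4 (g = (-2)² = 4)
p = 272612227922 (p = -8 + (-1988866 + 2438595)*(-323588 + 929758) = -8 + 449729*606170 = -8 + 272612227930 = 272612227922)
y = 52888 (y = 13222*4 = 52888)
√(y + p) = √(52888 + 272612227922) = √272612280810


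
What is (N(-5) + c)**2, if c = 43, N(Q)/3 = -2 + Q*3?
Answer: 64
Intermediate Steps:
N(Q) = -6 + 9*Q (N(Q) = 3*(-2 + Q*3) = 3*(-2 + 3*Q) = -6 + 9*Q)
(N(-5) + c)**2 = ((-6 + 9*(-5)) + 43)**2 = ((-6 - 45) + 43)**2 = (-51 + 43)**2 = (-8)**2 = 64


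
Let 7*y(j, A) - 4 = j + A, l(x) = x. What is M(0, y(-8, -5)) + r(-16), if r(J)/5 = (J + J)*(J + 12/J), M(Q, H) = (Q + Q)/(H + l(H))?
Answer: 2680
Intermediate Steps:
y(j, A) = 4/7 + A/7 + j/7 (y(j, A) = 4/7 + (j + A)/7 = 4/7 + (A + j)/7 = 4/7 + (A/7 + j/7) = 4/7 + A/7 + j/7)
M(Q, H) = Q/H (M(Q, H) = (Q + Q)/(H + H) = (2*Q)/((2*H)) = (2*Q)*(1/(2*H)) = Q/H)
r(J) = 10*J*(J + 12/J) (r(J) = 5*((J + J)*(J + 12/J)) = 5*((2*J)*(J + 12/J)) = 5*(2*J*(J + 12/J)) = 10*J*(J + 12/J))
M(0, y(-8, -5)) + r(-16) = 0/(4/7 + (⅐)*(-5) + (⅐)*(-8)) + (120 + 10*(-16)²) = 0/(4/7 - 5/7 - 8/7) + (120 + 10*256) = 0/(-9/7) + (120 + 2560) = 0*(-7/9) + 2680 = 0 + 2680 = 2680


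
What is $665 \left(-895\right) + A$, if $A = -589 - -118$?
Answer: $-595646$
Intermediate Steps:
$A = -471$ ($A = -589 + 118 = -471$)
$665 \left(-895\right) + A = 665 \left(-895\right) - 471 = -595175 - 471 = -595646$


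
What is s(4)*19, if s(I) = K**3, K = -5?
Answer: -2375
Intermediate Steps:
s(I) = -125 (s(I) = (-5)**3 = -125)
s(4)*19 = -125*19 = -2375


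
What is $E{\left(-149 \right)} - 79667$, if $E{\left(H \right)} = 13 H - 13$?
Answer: $-81617$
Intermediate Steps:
$E{\left(H \right)} = -13 + 13 H$
$E{\left(-149 \right)} - 79667 = \left(-13 + 13 \left(-149\right)\right) - 79667 = \left(-13 - 1937\right) - 79667 = -1950 - 79667 = -81617$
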